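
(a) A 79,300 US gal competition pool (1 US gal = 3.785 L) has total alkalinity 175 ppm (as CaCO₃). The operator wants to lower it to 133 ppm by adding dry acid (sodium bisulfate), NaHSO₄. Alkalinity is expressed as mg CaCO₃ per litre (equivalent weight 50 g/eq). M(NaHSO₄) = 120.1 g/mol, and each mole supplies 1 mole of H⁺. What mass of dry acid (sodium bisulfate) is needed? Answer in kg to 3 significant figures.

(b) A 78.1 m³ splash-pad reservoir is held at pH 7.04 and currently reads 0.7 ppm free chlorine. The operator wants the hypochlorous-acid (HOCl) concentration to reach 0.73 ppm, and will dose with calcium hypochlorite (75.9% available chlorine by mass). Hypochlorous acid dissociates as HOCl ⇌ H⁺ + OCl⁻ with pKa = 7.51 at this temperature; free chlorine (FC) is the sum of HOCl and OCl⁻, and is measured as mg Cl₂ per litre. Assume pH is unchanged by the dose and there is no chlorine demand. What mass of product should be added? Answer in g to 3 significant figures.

(a) Volume: 79,300 US gal × 3.785 L/gal = 300,150 L.
(a) Alkalinity to neutralize: (175 − 133) = 42 mg/L as CaCO₃ × 300,150 L = 12,610 g as CaCO₃.
(a) Equivalents of H⁺ required: 12,610 ÷ 50 g/eq = 252.1 eq = 252.1 mol NaHSO₄.
(a) Mass of NaHSO₄: 252.1 × 120.1 = 30,280 g.

(b) Volume: 78.1 m³ = 78,100 L.
(b) [OCl⁻]/[HOCl] = 10^(pH − pKa) = 10^(7.04 − 7.51) = 0.3388; fraction as HOCl = 1/(1 + 0.3388) = 0.7469.
(b) Free chlorine required for 0.73 ppm HOCl: 0.73 / 0.7469 = 0.9774 ppm.
(b) FC to add: 0.9774 − 0.7 = 0.2774 mg/L as Cl₂.
(b) Cl₂ equivalent: 0.2774 mg/L × 78,100 L = 21.66 g.
(b) Product at 75.9% available Cl: 21.66 / 0.759 = 28.54 g.

(a) 30.3 kg; (b) 28.5 g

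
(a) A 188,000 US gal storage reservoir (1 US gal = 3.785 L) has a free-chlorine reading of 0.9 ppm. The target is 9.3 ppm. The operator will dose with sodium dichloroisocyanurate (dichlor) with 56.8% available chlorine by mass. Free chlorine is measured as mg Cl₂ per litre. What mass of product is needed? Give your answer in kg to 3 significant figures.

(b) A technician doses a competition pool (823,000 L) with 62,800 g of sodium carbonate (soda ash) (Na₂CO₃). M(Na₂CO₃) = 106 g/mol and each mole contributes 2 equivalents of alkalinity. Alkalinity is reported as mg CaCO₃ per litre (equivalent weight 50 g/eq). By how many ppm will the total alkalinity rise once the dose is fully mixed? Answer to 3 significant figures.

(a) 10.5 kg; (b) 72.0 ppm

(a) Volume: 188,000 US gal × 3.785 L/gal = 711,580 L.
(a) Chlorine deficit: 9.3 − 0.9 = 8.4 ppm = 8.4 mg/L as Cl₂.
(a) Cl₂ equivalent needed: 8.4 mg/L × 711,580 L = 5,977,000 mg = 5977 g.
(a) Product at 56.8% available chlorine: 5977 / 0.568 = 10,520 g.

(b) Moles of Na₂CO₃: 62,800 g ÷ 106 g/mol = 592.5 mol → 1185 eq of alkalinity.
(b) As CaCO₃: 1185 eq × 50 g/eq = 59,250 g.
(b) Rise: 59,250 g / 823,000 L × 1000 = 71.99 mg/L.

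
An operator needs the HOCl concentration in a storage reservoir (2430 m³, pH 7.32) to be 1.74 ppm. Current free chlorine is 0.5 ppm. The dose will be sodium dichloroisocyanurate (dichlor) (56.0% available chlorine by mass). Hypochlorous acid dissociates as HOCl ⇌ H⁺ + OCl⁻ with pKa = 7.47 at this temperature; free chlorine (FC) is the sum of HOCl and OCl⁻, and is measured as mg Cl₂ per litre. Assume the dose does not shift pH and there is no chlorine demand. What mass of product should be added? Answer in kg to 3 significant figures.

Volume: 2430 m³ = 2,430,000 L.
[OCl⁻]/[HOCl] = 10^(pH − pKa) = 10^(7.32 − 7.47) = 0.7079; fraction as HOCl = 1/(1 + 0.7079) = 0.5855.
Free chlorine required for 1.74 ppm HOCl: 1.74 / 0.5855 = 2.972 ppm.
FC to add: 2.972 − 0.5 = 2.472 mg/L as Cl₂.
Cl₂ equivalent: 2.472 mg/L × 2,430,000 L = 6007 g.
Product at 56.0% available Cl: 6007 / 0.56 = 10,730 g.

10.7 kg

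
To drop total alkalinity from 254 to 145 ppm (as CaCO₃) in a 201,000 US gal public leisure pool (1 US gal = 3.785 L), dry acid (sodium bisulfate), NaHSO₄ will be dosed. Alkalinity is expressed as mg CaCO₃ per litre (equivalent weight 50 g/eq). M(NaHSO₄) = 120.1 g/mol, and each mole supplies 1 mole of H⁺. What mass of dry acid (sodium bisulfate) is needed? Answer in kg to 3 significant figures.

199 kg

Volume: 201,000 US gal × 3.785 L/gal = 760,785 L.
Alkalinity to neutralize: (254 − 145) = 109 mg/L as CaCO₃ × 760,785 L = 82,930 g as CaCO₃.
Equivalents of H⁺ required: 82,930 ÷ 50 g/eq = 1659 eq = 1659 mol NaHSO₄.
Mass of NaHSO₄: 1659 × 120.1 = 199,200 g.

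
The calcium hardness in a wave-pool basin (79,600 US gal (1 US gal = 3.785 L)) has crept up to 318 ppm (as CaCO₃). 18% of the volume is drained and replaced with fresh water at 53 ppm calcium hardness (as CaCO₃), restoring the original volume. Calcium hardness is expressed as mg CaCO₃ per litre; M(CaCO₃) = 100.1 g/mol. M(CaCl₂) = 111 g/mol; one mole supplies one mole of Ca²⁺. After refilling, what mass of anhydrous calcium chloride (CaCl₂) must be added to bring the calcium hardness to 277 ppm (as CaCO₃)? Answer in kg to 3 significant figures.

2.24 kg

Volume: 79,600 US gal × 3.785 L/gal = 301,286 L.
After draining 18% and refilling: 318 × 0.82 + 53 × 0.18 = 270.3 ppm.
Deficit to target: 277 − 270.3 = 6.7 mg/L.
As CaCO₃: 6.7 mg/L × 301,286 L = 2019 g; ÷ 100.1 = 20.17 mol Ca²⁺.
Mass: 20.17 × 111 = 2238 g.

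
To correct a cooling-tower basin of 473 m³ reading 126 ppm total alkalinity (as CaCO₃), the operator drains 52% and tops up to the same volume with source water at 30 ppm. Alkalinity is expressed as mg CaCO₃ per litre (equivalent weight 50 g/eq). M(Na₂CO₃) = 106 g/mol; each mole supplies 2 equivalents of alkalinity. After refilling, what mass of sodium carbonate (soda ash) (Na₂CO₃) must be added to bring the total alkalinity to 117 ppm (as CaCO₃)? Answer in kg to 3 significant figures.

20.5 kg

Volume: 473 m³ = 473,000 L.
After draining 52% and refilling: 126 × 0.48 + 30 × 0.52 = 76.08 ppm.
Deficit to target: 117 − 76.08 = 40.92 mg/L.
As CaCO₃: 40.92 mg/L × 473,000 L = 19,360 g; ÷ 50 g/eq ÷ 2 = 193.6 mol Na₂CO₃.
Mass: 193.6 × 106 = 20,520 g.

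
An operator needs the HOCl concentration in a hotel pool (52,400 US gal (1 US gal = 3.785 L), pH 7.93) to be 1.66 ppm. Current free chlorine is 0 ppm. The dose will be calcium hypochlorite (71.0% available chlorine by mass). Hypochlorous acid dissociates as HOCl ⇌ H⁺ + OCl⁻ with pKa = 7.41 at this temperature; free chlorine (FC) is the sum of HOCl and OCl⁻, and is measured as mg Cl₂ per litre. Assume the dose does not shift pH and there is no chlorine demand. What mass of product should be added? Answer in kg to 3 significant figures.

2.00 kg

Volume: 52,400 US gal × 3.785 L/gal = 198,334 L.
[OCl⁻]/[HOCl] = 10^(pH − pKa) = 10^(7.93 − 7.41) = 3.311; fraction as HOCl = 1/(1 + 3.311) = 0.2319.
Free chlorine required for 1.66 ppm HOCl: 1.66 / 0.2319 = 7.157 ppm.
FC to add: 7.157 − 0 = 7.157 mg/L as Cl₂.
Cl₂ equivalent: 7.157 mg/L × 198,334 L = 1419 g.
Product at 71.0% available Cl: 1419 / 0.71 = 1999 g.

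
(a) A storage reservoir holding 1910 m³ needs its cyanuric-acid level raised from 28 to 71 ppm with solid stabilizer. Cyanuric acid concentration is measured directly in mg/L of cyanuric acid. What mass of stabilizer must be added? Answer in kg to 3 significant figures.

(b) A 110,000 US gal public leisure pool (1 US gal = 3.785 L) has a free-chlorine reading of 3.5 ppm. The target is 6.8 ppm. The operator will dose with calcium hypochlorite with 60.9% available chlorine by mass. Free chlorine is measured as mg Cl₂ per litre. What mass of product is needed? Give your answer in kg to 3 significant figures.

(a) Volume: 1910 m³ = 1,910,000 L.
(a) CYA to add: (71 − 28) = 43 mg/L × 1,910,000 L = 82,130 g cyanuric acid.

(b) Volume: 110,000 US gal × 3.785 L/gal = 416,350 L.
(b) Chlorine deficit: 6.8 − 3.5 = 3.3 ppm = 3.3 mg/L as Cl₂.
(b) Cl₂ equivalent needed: 3.3 mg/L × 416,350 L = 1,374,000 mg = 1374 g.
(b) Product at 60.9% available chlorine: 1374 / 0.609 = 2256 g.

(a) 82.1 kg; (b) 2.26 kg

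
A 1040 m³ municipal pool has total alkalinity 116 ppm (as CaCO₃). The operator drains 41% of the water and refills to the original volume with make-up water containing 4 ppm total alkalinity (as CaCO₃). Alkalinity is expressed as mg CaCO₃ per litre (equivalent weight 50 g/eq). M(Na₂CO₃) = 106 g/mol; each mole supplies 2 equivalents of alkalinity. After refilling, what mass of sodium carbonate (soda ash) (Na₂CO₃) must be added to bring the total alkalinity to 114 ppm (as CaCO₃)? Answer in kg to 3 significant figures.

48.4 kg

Volume: 1040 m³ = 1,040,000 L.
After draining 41% and refilling: 116 × 0.59 + 4 × 0.41 = 70.08 ppm.
Deficit to target: 114 − 70.08 = 43.92 mg/L.
As CaCO₃: 43.92 mg/L × 1,040,000 L = 45,680 g; ÷ 50 g/eq ÷ 2 = 456.8 mol Na₂CO₃.
Mass: 456.8 × 106 = 48,420 g.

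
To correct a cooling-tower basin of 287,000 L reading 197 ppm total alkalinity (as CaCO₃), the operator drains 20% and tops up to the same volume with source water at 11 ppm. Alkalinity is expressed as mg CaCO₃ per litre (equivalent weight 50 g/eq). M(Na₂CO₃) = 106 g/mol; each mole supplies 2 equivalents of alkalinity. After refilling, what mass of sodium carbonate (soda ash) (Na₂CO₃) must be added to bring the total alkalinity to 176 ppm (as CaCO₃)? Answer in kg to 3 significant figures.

4.93 kg

After draining 20% and refilling: 197 × 0.80 + 11 × 0.20 = 159.8 ppm.
Deficit to target: 176 − 159.8 = 16.2 mg/L.
As CaCO₃: 16.2 mg/L × 287,000 L = 4649 g; ÷ 50 g/eq ÷ 2 = 46.49 mol Na₂CO₃.
Mass: 46.49 × 106 = 4928 g.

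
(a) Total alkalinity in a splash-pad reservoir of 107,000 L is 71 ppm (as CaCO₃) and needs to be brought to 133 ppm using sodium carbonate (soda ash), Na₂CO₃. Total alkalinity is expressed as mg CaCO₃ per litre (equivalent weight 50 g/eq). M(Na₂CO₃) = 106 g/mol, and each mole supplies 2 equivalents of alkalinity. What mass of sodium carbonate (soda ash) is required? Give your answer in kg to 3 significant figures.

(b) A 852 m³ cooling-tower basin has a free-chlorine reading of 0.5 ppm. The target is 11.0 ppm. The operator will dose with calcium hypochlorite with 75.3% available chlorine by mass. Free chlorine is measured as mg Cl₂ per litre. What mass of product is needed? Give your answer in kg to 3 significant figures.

(a) Alkalinity to add: (133 − 71) = 62 mg/L as CaCO₃ × 107,000 L = 6634 g as CaCO₃.
(a) Equivalents: 6634 g ÷ 50 g/eq = 132.7 eq.
(a) Each mole of Na₂CO₃ supplies 2 eq, so 132.7 / 2 = 66.34 mol.
(a) Mass: 66.34 mol × 106 g/mol = 7032 g.

(b) Volume: 852 m³ = 852,000 L.
(b) Chlorine deficit: 11.0 − 0.5 = 10.5 ppm = 10.5 mg/L as Cl₂.
(b) Cl₂ equivalent needed: 10.5 mg/L × 852,000 L = 8,946,000 mg = 8946 g.
(b) Product at 75.3% available chlorine: 8946 / 0.753 = 11,880 g.

(a) 7.03 kg; (b) 11.9 kg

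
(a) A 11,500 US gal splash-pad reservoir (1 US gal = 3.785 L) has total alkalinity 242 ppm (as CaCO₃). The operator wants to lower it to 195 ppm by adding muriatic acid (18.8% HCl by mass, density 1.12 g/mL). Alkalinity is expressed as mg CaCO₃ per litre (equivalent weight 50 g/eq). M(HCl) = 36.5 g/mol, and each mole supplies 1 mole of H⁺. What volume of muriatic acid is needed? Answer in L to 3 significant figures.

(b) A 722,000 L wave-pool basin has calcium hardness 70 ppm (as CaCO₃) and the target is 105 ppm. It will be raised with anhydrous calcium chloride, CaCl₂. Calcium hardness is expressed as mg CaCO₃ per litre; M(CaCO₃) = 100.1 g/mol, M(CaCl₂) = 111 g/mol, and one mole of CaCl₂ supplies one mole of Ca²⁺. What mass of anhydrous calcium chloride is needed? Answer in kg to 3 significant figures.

(a) 7.09 L; (b) 28.0 kg

(a) Volume: 11,500 US gal × 3.785 L/gal = 43,528 L.
(a) Alkalinity to neutralize: (242 − 195) = 47 mg/L as CaCO₃ × 43,528 L = 2046 g as CaCO₃.
(a) Equivalents of H⁺ required: 2046 ÷ 50 g/eq = 40.92 eq = 40.92 mol HCl.
(a) Mass of HCl: 40.92 × 36.5 = 1493 g.
(a) Mass of 18.8% solution: 1493 / 0.188 = 7944 g.
(a) Volume: 7944 g ÷ 1.12 g/mL = 7093 mL.

(b) Hardness to add: (105 − 70) = 35 mg/L as CaCO₃ × 722,000 L = 25,270 g as CaCO₃.
(b) Moles of Ca²⁺ (1 mol Ca²⁺ ≡ 1 mol CaCO₃): 25,270 / 100.1 g/mol = 252.4 mol.
(b) Mass of CaCl₂: 252.4 × 111 = 28,020 g.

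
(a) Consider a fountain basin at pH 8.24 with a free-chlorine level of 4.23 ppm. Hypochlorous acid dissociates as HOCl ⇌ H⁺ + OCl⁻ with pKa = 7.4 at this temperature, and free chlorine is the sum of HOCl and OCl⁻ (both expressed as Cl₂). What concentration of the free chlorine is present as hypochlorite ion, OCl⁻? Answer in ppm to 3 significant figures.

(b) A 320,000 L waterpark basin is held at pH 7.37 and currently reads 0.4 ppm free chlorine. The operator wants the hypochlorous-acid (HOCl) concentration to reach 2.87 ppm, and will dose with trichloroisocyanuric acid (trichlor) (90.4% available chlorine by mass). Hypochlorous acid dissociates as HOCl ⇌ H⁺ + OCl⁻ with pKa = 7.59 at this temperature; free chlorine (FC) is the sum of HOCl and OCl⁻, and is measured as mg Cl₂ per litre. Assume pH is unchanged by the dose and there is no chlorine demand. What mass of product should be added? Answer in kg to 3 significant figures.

(a) 3.70 ppm; (b) 1.49 kg

(a) [OCl⁻]/[HOCl] = 10^(pH − pKa) = 10^(8.24 − 7.4) = 10^0.84 = 6.918.
(a) Fraction as HOCl = 1 / (1 + 6.918) = 0.1263.
(a) OCl⁻ = (1 − 0.1263) × 4.23 ppm = 3.696 ppm.

(b) [OCl⁻]/[HOCl] = 10^(pH − pKa) = 10^(7.37 − 7.59) = 0.6026; fraction as HOCl = 1/(1 + 0.6026) = 0.624.
(b) Free chlorine required for 2.87 ppm HOCl: 2.87 / 0.624 = 4.599 ppm.
(b) FC to add: 4.599 − 0.4 = 4.199 mg/L as Cl₂.
(b) Cl₂ equivalent: 4.199 mg/L × 320,000 L = 1344 g.
(b) Product at 90.4% available Cl: 1344 / 0.904 = 1486 g.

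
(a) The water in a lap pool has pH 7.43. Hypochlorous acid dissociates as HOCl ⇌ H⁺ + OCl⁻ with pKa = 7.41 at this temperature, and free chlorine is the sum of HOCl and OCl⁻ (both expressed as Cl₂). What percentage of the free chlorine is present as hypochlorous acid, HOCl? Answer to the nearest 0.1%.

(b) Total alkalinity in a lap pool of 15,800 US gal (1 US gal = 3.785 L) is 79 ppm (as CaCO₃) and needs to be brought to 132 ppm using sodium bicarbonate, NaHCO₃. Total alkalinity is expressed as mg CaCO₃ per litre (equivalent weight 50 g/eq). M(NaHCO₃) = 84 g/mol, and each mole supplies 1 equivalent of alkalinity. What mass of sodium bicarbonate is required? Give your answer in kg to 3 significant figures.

(a) 48.8%; (b) 5.32 kg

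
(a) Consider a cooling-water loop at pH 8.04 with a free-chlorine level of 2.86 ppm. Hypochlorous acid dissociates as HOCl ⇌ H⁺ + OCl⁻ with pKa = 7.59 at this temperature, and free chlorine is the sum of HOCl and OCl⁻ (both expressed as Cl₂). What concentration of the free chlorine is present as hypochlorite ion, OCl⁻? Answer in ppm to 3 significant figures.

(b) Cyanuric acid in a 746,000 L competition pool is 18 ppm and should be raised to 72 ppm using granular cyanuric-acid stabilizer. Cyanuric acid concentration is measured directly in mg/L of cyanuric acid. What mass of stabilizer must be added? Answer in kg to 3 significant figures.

(a) [OCl⁻]/[HOCl] = 10^(pH − pKa) = 10^(8.04 − 7.59) = 10^0.45 = 2.818.
(a) Fraction as HOCl = 1 / (1 + 2.818) = 0.2619.
(a) OCl⁻ = (1 − 0.2619) × 2.86 ppm = 2.111 ppm.

(b) CYA to add: (72 − 18) = 54 mg/L × 746,000 L = 40,280 g cyanuric acid.

(a) 2.11 ppm; (b) 40.3 kg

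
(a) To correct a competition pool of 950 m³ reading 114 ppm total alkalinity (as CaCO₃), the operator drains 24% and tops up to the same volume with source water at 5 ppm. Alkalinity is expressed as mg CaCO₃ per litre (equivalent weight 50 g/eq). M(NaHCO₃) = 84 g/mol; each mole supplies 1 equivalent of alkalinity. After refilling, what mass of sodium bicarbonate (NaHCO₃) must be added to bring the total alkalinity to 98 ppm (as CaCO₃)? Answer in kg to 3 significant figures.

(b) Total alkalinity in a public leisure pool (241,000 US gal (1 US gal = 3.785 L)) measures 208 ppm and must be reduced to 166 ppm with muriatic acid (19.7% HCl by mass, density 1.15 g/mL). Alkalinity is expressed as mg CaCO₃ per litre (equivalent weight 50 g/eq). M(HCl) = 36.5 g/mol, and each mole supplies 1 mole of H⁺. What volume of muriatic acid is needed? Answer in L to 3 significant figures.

(a) 16.2 kg; (b) 123 L

(a) Volume: 950 m³ = 950,000 L.
(a) After draining 24% and refilling: 114 × 0.76 + 5 × 0.24 = 87.84 ppm.
(a) Deficit to target: 98 − 87.84 = 10.16 mg/L.
(a) As CaCO₃: 10.16 mg/L × 950,000 L = 9652 g; ÷ 50 g/eq ÷ 1 = 193 mol NaHCO₃.
(a) Mass: 193 × 84 = 16,220 g.

(b) Volume: 241,000 US gal × 3.785 L/gal = 912,185 L.
(b) Alkalinity to neutralize: (208 − 166) = 42 mg/L as CaCO₃ × 912,185 L = 38,310 g as CaCO₃.
(b) Equivalents of H⁺ required: 38,310 ÷ 50 g/eq = 766.2 eq = 766.2 mol HCl.
(b) Mass of HCl: 766.2 × 36.5 = 27,970 g.
(b) Mass of 19.7% solution: 27,970 / 0.197 = 142,000 g.
(b) Volume: 142,000 g ÷ 1.15 g/mL = 123,400 mL.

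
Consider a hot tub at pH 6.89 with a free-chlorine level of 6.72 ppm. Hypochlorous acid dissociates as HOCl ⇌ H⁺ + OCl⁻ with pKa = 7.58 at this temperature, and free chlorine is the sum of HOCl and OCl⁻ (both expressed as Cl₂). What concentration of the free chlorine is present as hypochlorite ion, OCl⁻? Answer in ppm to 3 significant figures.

1.14 ppm

[OCl⁻]/[HOCl] = 10^(pH − pKa) = 10^(6.89 − 7.58) = 10^-0.69 = 0.2042.
Fraction as HOCl = 1 / (1 + 0.2042) = 0.8304.
OCl⁻ = (1 − 0.8304) × 6.72 ppm = 1.139 ppm.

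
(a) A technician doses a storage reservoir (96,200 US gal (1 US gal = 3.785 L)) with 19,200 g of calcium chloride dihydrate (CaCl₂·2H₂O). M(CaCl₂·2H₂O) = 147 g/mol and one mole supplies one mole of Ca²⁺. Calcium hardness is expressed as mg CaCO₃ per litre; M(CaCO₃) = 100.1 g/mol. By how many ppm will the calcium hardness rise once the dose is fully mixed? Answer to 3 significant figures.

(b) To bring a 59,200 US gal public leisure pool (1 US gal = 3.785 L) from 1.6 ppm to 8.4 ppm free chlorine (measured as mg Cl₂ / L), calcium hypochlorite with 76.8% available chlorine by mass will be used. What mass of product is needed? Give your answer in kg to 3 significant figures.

(a) 35.9 ppm; (b) 1.98 kg

(a) Volume: 96,200 US gal × 3.785 L/gal = 364,117 L.
(a) Moles of Ca²⁺: 19,200 g ÷ 147 g/mol = 130.6 mol.
(a) As CaCO₃: 130.6 mol × 100.1 g/mol = 13,070 g.
(a) Rise: 13,070 g / 364,117 L × 1000 = 35.91 mg/L.

(b) Volume: 59,200 US gal × 3.785 L/gal = 224,072 L.
(b) Chlorine deficit: 8.4 − 1.6 = 6.8 ppm = 6.8 mg/L as Cl₂.
(b) Cl₂ equivalent needed: 6.8 mg/L × 224,072 L = 1,524,000 mg = 1524 g.
(b) Product at 76.8% available chlorine: 1524 / 0.768 = 1984 g.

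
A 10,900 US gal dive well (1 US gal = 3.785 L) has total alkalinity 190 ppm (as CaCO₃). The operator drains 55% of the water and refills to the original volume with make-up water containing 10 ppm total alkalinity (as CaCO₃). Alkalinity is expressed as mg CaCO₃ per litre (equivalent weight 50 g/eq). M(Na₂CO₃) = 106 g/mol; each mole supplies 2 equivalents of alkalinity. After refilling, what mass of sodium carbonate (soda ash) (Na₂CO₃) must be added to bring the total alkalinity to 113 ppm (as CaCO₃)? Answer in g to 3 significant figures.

Volume: 10,900 US gal × 3.785 L/gal = 41,256 L.
After draining 55% and refilling: 190 × 0.45 + 10 × 0.55 = 91 ppm.
Deficit to target: 113 − 91 = 22 mg/L.
As CaCO₃: 22 mg/L × 41,256 L = 907.6 g; ÷ 50 g/eq ÷ 2 = 9.076 mol Na₂CO₃.
Mass: 9.076 × 106 = 962.1 g.

962 g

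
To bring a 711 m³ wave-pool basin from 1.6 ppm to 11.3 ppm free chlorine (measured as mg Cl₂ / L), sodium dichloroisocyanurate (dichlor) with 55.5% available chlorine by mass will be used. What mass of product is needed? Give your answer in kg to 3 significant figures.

12.4 kg

Volume: 711 m³ = 711,000 L.
Chlorine deficit: 11.3 − 1.6 = 9.7 ppm = 9.7 mg/L as Cl₂.
Cl₂ equivalent needed: 9.7 mg/L × 711,000 L = 6,897,000 mg = 6897 g.
Product at 55.5% available chlorine: 6897 / 0.555 = 12,430 g.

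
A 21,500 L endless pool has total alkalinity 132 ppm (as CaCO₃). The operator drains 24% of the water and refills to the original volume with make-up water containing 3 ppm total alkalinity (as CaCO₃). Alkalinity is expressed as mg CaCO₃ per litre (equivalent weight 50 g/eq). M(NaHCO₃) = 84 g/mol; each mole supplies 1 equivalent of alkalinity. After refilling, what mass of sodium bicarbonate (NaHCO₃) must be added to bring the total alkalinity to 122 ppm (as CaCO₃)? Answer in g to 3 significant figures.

757 g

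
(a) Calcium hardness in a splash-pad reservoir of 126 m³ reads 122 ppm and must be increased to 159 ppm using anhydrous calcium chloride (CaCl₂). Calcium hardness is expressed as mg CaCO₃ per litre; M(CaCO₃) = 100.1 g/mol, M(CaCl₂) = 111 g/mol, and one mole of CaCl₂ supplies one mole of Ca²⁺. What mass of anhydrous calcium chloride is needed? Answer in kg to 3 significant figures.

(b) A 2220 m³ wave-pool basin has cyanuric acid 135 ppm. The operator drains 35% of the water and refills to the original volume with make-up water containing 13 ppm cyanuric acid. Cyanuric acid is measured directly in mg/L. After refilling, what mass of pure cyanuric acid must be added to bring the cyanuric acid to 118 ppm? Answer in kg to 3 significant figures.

(a) 5.17 kg; (b) 57.1 kg

(a) Volume: 126 m³ = 126,000 L.
(a) Hardness to add: (159 − 122) = 37 mg/L as CaCO₃ × 126,000 L = 4662 g as CaCO₃.
(a) Moles of Ca²⁺ (1 mol Ca²⁺ ≡ 1 mol CaCO₃): 4662 / 100.1 g/mol = 46.57 mol.
(a) Mass of CaCl₂: 46.57 × 111 = 5170 g.

(b) Volume: 2220 m³ = 2,220,000 L.
(b) After draining 35% and refilling: 135 × 0.65 + 13 × 0.35 = 92.3 ppm.
(b) Deficit to target: 118 − 92.3 = 25.7 mg/L.
(b) Mass: 25.7 mg/L × 2,220,000 L = 57,050 g cyanuric acid.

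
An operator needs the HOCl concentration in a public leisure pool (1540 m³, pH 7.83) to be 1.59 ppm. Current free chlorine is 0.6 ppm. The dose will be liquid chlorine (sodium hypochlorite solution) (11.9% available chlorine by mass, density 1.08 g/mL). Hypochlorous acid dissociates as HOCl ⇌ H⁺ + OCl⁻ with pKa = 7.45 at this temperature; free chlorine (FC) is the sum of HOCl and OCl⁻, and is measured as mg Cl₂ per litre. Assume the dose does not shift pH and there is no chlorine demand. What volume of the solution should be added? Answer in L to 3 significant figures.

57.6 L

Volume: 1540 m³ = 1,540,000 L.
[OCl⁻]/[HOCl] = 10^(pH − pKa) = 10^(7.83 − 7.45) = 2.399; fraction as HOCl = 1/(1 + 2.399) = 0.2942.
Free chlorine required for 1.59 ppm HOCl: 1.59 / 0.2942 = 5.404 ppm.
FC to add: 5.404 − 0.6 = 4.804 mg/L as Cl₂.
Cl₂ equivalent: 4.804 mg/L × 1,540,000 L = 7398 g.
Product at 11.9% available Cl: 7398 / 0.119 = 62,170 g.
Volume: 62,170 g ÷ 1.08 g/mL = 57,570 mL.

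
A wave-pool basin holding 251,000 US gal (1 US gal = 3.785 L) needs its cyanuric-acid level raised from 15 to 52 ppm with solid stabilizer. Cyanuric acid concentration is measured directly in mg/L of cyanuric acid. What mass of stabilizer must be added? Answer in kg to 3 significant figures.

Volume: 251,000 US gal × 3.785 L/gal = 950,035 L.
CYA to add: (52 − 15) = 37 mg/L × 950,035 L = 35,150 g cyanuric acid.

35.2 kg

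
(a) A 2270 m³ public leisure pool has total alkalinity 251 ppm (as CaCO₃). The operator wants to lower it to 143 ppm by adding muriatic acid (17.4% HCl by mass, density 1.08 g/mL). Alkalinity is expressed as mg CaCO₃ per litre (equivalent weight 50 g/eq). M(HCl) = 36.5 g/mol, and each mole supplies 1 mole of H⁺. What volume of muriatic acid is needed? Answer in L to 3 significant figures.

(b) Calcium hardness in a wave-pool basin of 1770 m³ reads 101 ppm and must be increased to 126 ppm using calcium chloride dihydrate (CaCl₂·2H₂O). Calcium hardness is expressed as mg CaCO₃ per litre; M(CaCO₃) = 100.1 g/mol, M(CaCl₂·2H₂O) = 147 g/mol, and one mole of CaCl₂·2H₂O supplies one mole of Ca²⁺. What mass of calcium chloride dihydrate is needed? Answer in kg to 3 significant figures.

(a) 952 L; (b) 65.0 kg

(a) Volume: 2270 m³ = 2,270,000 L.
(a) Alkalinity to neutralize: (251 − 143) = 108 mg/L as CaCO₃ × 2,270,000 L = 245,200 g as CaCO₃.
(a) Equivalents of H⁺ required: 245,200 ÷ 50 g/eq = 4903 eq = 4903 mol HCl.
(a) Mass of HCl: 4903 × 36.5 = 179,000 g.
(a) Mass of 17.4% solution: 179,000 / 0.174 = 1,029,000 g.
(a) Volume: 1,029,000 g ÷ 1.08 g/mL = 952,400 mL.

(b) Volume: 1770 m³ = 1,770,000 L.
(b) Hardness to add: (126 − 101) = 25 mg/L as CaCO₃ × 1,770,000 L = 44,250 g as CaCO₃.
(b) Moles of Ca²⁺ (1 mol Ca²⁺ ≡ 1 mol CaCO₃): 44,250 / 100.1 g/mol = 442.1 mol.
(b) Mass of CaCl₂·2H₂O: 442.1 × 147 = 64,980 g.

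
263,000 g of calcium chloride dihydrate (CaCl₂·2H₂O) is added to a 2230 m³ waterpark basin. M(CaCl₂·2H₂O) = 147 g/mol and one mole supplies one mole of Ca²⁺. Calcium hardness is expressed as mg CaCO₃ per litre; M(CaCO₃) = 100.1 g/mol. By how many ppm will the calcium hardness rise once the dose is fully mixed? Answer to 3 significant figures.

Volume: 2230 m³ = 2,230,000 L.
Moles of Ca²⁺: 263,000 g ÷ 147 g/mol = 1789 mol.
As CaCO₃: 1789 mol × 100.1 g/mol = 179,100 g.
Rise: 179,100 g / 2,230,000 L × 1000 = 80.31 mg/L.

80.3 ppm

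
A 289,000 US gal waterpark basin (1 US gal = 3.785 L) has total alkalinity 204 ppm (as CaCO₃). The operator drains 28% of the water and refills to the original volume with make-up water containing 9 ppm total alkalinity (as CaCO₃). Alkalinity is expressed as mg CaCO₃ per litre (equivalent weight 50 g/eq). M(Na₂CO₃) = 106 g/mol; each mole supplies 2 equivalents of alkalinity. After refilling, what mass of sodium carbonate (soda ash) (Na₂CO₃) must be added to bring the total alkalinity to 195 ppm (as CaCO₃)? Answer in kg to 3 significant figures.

52.9 kg

Volume: 289,000 US gal × 3.785 L/gal = 1,093,865 L.
After draining 28% and refilling: 204 × 0.72 + 9 × 0.28 = 149.4 ppm.
Deficit to target: 195 − 149.4 = 45.6 mg/L.
As CaCO₃: 45.6 mg/L × 1,093,865 L = 49,880 g; ÷ 50 g/eq ÷ 2 = 498.8 mol Na₂CO₃.
Mass: 498.8 × 106 = 52,870 g.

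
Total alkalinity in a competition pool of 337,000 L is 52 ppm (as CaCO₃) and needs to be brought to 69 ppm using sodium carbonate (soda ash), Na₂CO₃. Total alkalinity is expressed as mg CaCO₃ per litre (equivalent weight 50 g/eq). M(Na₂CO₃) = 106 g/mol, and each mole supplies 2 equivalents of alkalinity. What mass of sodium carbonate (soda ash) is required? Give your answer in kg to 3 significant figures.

Alkalinity to add: (69 − 52) = 17 mg/L as CaCO₃ × 337,000 L = 5729 g as CaCO₃.
Equivalents: 5729 g ÷ 50 g/eq = 114.6 eq.
Each mole of Na₂CO₃ supplies 2 eq, so 114.6 / 2 = 57.29 mol.
Mass: 57.29 mol × 106 g/mol = 6073 g.

6.07 kg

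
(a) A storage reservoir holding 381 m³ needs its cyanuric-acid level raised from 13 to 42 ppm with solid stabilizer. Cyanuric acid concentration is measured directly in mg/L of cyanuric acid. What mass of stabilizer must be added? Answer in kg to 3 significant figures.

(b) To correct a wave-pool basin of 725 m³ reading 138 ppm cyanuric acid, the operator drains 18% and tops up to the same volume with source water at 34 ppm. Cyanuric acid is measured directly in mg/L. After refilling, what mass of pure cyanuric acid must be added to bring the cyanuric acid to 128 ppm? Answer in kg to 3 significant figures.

(a) Volume: 381 m³ = 381,000 L.
(a) CYA to add: (42 − 13) = 29 mg/L × 381,000 L = 11,050 g cyanuric acid.

(b) Volume: 725 m³ = 725,000 L.
(b) After draining 18% and refilling: 138 × 0.82 + 34 × 0.18 = 119.28 ppm.
(b) Deficit to target: 128 − 119.28 = 8.72 mg/L.
(b) Mass: 8.72 mg/L × 725,000 L = 6322 g cyanuric acid.

(a) 11.0 kg; (b) 6.32 kg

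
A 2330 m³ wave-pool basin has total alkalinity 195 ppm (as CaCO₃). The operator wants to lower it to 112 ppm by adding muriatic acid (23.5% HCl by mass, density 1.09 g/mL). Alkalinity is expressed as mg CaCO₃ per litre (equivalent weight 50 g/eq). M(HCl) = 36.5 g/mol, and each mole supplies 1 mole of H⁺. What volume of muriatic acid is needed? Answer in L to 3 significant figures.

Volume: 2330 m³ = 2,330,000 L.
Alkalinity to neutralize: (195 − 112) = 83 mg/L as CaCO₃ × 2,330,000 L = 193,400 g as CaCO₃.
Equivalents of H⁺ required: 193,400 ÷ 50 g/eq = 3868 eq = 3868 mol HCl.
Mass of HCl: 3868 × 36.5 = 141,200 g.
Mass of 23.5% solution: 141,200 / 0.235 = 600,700 g.
Volume: 600,700 g ÷ 1.09 g/mL = 551,100 mL.

551 L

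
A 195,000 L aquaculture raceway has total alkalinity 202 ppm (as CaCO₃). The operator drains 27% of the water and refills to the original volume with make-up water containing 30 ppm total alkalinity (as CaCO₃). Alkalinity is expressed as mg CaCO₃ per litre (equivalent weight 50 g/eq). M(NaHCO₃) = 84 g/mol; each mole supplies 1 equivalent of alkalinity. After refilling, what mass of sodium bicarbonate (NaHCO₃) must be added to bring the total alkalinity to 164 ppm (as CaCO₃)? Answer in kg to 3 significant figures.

2.76 kg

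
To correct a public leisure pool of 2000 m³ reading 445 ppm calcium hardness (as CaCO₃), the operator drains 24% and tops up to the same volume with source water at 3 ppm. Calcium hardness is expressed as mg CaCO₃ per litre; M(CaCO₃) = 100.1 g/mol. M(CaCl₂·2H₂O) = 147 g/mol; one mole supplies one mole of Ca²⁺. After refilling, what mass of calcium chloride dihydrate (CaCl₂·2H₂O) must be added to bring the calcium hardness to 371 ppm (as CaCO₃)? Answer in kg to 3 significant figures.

Volume: 2000 m³ = 2,000,000 L.
After draining 24% and refilling: 445 × 0.76 + 3 × 0.24 = 338.92 ppm.
Deficit to target: 371 − 338.92 = 32.08 mg/L.
As CaCO₃: 32.08 mg/L × 2,000,000 L = 64,160 g; ÷ 100.1 = 641 mol Ca²⁺.
Mass: 641 × 147 = 94,220 g.

94.2 kg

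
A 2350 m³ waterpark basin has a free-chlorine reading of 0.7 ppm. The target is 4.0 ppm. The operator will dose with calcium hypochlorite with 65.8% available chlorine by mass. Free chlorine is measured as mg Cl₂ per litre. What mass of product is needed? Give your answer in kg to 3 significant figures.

11.8 kg

Volume: 2350 m³ = 2,350,000 L.
Chlorine deficit: 4.0 − 0.7 = 3.3 ppm = 3.3 mg/L as Cl₂.
Cl₂ equivalent needed: 3.3 mg/L × 2,350,000 L = 7,755,000 mg = 7755 g.
Product at 65.8% available chlorine: 7755 / 0.658 = 11,790 g.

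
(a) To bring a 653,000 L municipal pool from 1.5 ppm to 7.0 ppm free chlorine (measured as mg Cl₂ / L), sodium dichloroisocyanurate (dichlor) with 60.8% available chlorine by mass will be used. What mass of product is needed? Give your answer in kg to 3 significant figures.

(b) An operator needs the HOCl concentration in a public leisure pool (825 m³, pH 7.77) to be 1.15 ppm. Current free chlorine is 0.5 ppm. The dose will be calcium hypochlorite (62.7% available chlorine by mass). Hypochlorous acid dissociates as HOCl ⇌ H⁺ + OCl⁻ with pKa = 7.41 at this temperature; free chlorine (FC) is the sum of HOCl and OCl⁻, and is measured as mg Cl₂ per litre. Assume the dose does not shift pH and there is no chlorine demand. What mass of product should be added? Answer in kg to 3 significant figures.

(a) Chlorine deficit: 7.0 − 1.5 = 5.5 ppm = 5.5 mg/L as Cl₂.
(a) Cl₂ equivalent needed: 5.5 mg/L × 653,000 L = 3,592,000 mg = 3592 g.
(a) Product at 60.8% available chlorine: 3592 / 0.608 = 5907 g.

(b) Volume: 825 m³ = 825,000 L.
(b) [OCl⁻]/[HOCl] = 10^(pH − pKa) = 10^(7.77 − 7.41) = 2.291; fraction as HOCl = 1/(1 + 2.291) = 0.3039.
(b) Free chlorine required for 1.15 ppm HOCl: 1.15 / 0.3039 = 3.784 ppm.
(b) FC to add: 3.784 − 0.5 = 3.284 mg/L as Cl₂.
(b) Cl₂ equivalent: 3.284 mg/L × 825,000 L = 2710 g.
(b) Product at 62.7% available Cl: 2710 / 0.627 = 4322 g.

(a) 5.91 kg; (b) 4.32 kg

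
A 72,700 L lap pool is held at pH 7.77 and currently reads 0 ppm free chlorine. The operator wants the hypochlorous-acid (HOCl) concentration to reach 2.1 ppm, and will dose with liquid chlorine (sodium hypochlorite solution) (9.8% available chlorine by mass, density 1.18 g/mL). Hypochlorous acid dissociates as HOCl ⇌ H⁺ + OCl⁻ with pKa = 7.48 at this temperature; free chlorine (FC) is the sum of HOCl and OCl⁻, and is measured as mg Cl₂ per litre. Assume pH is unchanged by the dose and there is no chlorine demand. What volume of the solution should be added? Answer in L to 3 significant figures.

3.89 L

[OCl⁻]/[HOCl] = 10^(pH − pKa) = 10^(7.77 − 7.48) = 1.95; fraction as HOCl = 1/(1 + 1.95) = 0.339.
Free chlorine required for 2.1 ppm HOCl: 2.1 / 0.339 = 6.195 ppm.
FC to add: 6.195 − 0 = 6.195 mg/L as Cl₂.
Cl₂ equivalent: 6.195 mg/L × 72,700 L = 450.4 g.
Product at 9.8% available Cl: 450.4 / 0.098 = 4595 g.
Volume: 4595 g ÷ 1.18 g/mL = 3894 mL.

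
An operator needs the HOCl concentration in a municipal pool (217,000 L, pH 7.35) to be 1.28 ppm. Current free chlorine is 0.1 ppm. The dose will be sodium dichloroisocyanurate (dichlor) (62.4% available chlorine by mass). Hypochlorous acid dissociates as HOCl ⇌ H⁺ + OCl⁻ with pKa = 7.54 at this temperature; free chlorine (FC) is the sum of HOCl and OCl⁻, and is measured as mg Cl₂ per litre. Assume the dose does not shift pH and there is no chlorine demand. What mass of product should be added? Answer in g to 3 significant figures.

[OCl⁻]/[HOCl] = 10^(pH − pKa) = 10^(7.35 − 7.54) = 0.6457; fraction as HOCl = 1/(1 + 0.6457) = 0.6077.
Free chlorine required for 1.28 ppm HOCl: 1.28 / 0.6077 = 2.106 ppm.
FC to add: 2.106 − 0.1 = 2.006 mg/L as Cl₂.
Cl₂ equivalent: 2.006 mg/L × 217,000 L = 435.4 g.
Product at 62.4% available Cl: 435.4 / 0.624 = 697.8 g.

698 g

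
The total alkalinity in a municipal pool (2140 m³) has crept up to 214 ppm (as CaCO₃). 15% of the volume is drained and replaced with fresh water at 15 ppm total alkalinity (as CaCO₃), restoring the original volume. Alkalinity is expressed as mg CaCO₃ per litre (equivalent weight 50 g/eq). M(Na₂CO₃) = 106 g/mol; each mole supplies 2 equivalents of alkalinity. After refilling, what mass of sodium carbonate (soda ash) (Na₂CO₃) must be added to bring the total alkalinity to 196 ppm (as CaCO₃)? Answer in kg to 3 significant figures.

26.9 kg

Volume: 2140 m³ = 2,140,000 L.
After draining 15% and refilling: 214 × 0.85 + 15 × 0.15 = 184.15 ppm.
Deficit to target: 196 − 184.15 = 11.85 mg/L.
As CaCO₃: 11.85 mg/L × 2,140,000 L = 25,360 g; ÷ 50 g/eq ÷ 2 = 253.6 mol Na₂CO₃.
Mass: 253.6 × 106 = 26,880 g.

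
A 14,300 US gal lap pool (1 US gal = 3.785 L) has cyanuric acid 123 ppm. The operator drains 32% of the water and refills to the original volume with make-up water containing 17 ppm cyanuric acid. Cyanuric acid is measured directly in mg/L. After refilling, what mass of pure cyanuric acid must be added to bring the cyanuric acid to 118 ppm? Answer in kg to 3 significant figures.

1.57 kg

Volume: 14,300 US gal × 3.785 L/gal = 54,126 L.
After draining 32% and refilling: 123 × 0.68 + 17 × 0.32 = 89.08 ppm.
Deficit to target: 118 − 89.08 = 28.92 mg/L.
Mass: 28.92 mg/L × 54,126 L = 1565 g cyanuric acid.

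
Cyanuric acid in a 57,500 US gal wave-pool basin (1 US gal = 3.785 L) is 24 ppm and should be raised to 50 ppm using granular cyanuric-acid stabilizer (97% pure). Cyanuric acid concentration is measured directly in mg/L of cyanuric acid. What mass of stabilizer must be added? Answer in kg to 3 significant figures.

5.83 kg

Volume: 57,500 US gal × 3.785 L/gal = 217,638 L.
CYA to add: (50 − 24) = 26 mg/L × 217,638 L = 5659 g cyanuric acid.
At 97% purity: 5659 / 0.97 = 5834 g product.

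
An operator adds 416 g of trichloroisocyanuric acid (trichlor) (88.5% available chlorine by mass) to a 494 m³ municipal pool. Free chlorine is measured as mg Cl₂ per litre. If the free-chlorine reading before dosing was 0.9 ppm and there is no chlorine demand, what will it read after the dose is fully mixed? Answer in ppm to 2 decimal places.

Volume: 494 m³ = 494,000 L.
Available chlorine delivered: 416 g × 0.885 = 368.2 g as Cl₂.
Concentration rise: 368.2 g / 494,000 L = 0.7453 mg/L = 0.75 ppm.
Final FC: 0.9 + 0.75 = 1.65 ppm.

1.65 ppm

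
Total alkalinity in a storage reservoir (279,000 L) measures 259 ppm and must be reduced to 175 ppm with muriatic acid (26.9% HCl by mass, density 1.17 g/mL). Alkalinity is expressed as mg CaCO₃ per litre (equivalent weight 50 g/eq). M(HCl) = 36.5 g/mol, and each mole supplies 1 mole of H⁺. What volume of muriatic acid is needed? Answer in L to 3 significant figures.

54.4 L

Alkalinity to neutralize: (259 − 175) = 84 mg/L as CaCO₃ × 279,000 L = 23,440 g as CaCO₃.
Equivalents of H⁺ required: 23,440 ÷ 50 g/eq = 468.7 eq = 468.7 mol HCl.
Mass of HCl: 468.7 × 36.5 = 17,110 g.
Mass of 26.9% solution: 17,110 / 0.269 = 63,600 g.
Volume: 63,600 g ÷ 1.17 g/mL = 54,360 mL.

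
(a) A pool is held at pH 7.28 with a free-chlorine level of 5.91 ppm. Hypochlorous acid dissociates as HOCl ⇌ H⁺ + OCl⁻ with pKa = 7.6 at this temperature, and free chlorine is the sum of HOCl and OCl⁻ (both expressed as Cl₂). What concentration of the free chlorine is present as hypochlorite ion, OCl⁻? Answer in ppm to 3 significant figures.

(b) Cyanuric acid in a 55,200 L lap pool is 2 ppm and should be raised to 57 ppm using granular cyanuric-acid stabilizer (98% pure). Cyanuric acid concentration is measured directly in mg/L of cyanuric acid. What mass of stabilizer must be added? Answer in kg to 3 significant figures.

(a) 1.91 ppm; (b) 3.10 kg

(a) [OCl⁻]/[HOCl] = 10^(pH − pKa) = 10^(7.28 − 7.6) = 10^-0.32 = 0.4786.
(a) Fraction as HOCl = 1 / (1 + 0.4786) = 0.6763.
(a) OCl⁻ = (1 − 0.6763) × 5.91 ppm = 1.913 ppm.

(b) CYA to add: (57 − 2) = 55 mg/L × 55,200 L = 3036 g cyanuric acid.
(b) At 98% purity: 3036 / 0.98 = 3098 g product.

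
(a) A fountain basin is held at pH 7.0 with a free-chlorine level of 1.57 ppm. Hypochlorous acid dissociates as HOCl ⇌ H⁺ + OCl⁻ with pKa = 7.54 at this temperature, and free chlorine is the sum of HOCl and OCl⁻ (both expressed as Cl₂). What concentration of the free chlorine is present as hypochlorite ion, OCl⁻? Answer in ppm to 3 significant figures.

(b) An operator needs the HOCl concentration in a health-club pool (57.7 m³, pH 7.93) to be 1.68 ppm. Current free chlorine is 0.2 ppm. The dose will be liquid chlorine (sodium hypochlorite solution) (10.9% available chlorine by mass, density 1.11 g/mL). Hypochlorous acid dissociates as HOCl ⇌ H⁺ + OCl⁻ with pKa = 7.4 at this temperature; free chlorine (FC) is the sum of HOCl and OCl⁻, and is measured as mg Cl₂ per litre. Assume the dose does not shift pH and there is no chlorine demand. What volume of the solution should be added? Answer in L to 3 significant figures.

(a) 0.351 ppm; (b) 3.42 L

(a) [OCl⁻]/[HOCl] = 10^(pH − pKa) = 10^(7.0 − 7.54) = 10^-0.54 = 0.2884.
(a) Fraction as HOCl = 1 / (1 + 0.2884) = 0.7762.
(a) OCl⁻ = (1 − 0.7762) × 1.57 ppm = 0.3514 ppm.

(b) Volume: 57.7 m³ = 57,700 L.
(b) [OCl⁻]/[HOCl] = 10^(pH − pKa) = 10^(7.93 − 7.4) = 3.388; fraction as HOCl = 1/(1 + 3.388) = 0.2279.
(b) Free chlorine required for 1.68 ppm HOCl: 1.68 / 0.2279 = 7.373 ppm.
(b) FC to add: 7.373 − 0.2 = 7.173 mg/L as Cl₂.
(b) Cl₂ equivalent: 7.173 mg/L × 57,700 L = 413.9 g.
(b) Product at 10.9% available Cl: 413.9 / 0.109 = 3797 g.
(b) Volume: 3797 g ÷ 1.11 g/mL = 3421 mL.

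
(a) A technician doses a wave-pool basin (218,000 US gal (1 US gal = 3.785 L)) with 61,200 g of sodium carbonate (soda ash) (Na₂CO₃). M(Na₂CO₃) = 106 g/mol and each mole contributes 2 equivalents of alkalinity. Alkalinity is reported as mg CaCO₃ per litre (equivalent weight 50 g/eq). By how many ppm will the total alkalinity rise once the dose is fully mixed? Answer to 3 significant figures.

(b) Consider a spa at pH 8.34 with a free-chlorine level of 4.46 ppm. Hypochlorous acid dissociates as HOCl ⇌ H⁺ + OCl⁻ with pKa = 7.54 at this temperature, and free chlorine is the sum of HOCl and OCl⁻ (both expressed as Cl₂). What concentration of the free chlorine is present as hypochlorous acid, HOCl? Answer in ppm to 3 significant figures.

(a) 70.0 ppm; (b) 0.610 ppm

(a) Volume: 218,000 US gal × 3.785 L/gal = 825,130 L.
(a) Moles of Na₂CO₃: 61,200 g ÷ 106 g/mol = 577.4 mol → 1155 eq of alkalinity.
(a) As CaCO₃: 1155 eq × 50 g/eq = 57,740 g.
(a) Rise: 57,740 g / 825,130 L × 1000 = 69.97 mg/L.

(b) [OCl⁻]/[HOCl] = 10^(pH − pKa) = 10^(8.34 − 7.54) = 10^0.80 = 6.31.
(b) Fraction as HOCl = 1 / (1 + 6.31) = 0.1368.
(b) HOCl = 0.1368 × 4.46 ppm = 0.6102 ppm.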